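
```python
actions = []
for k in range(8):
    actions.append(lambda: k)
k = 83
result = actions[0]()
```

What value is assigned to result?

Step 1: Lambdas capture the variable k by reference, not by value.
Step 2: After the loop, k is reassigned to 83.
Step 3: actions[0]() looks up the current k = 83. result = 83

The answer is 83.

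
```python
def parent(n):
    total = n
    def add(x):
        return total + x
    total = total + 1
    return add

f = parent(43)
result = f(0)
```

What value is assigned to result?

Step 1: parent(43) sets total = 43, then total = 43 + 1 = 44.
Step 2: Closures capture by reference, so add sees total = 44.
Step 3: f(0) returns 44 + 0 = 44

The answer is 44.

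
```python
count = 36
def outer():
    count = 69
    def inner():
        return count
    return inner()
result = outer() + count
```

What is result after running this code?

Step 1: Global count = 36. outer() shadows with count = 69.
Step 2: inner() returns enclosing count = 69. outer() = 69.
Step 3: result = 69 + global count (36) = 105

The answer is 105.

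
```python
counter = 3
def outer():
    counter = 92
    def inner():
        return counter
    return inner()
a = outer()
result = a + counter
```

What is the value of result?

Step 1: outer() has local counter = 92. inner() reads from enclosing.
Step 2: outer() returns 92. Global counter = 3 unchanged.
Step 3: result = 92 + 3 = 95

The answer is 95.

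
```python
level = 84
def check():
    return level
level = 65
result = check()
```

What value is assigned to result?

Step 1: level is first set to 84, then reassigned to 65.
Step 2: check() is called after the reassignment, so it looks up the current global level = 65.
Step 3: result = 65

The answer is 65.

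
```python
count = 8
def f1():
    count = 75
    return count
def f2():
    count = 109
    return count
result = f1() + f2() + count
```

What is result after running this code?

Step 1: Each function shadows global count with its own local.
Step 2: f1() returns 75, f2() returns 109.
Step 3: Global count = 8 is unchanged. result = 75 + 109 + 8 = 192

The answer is 192.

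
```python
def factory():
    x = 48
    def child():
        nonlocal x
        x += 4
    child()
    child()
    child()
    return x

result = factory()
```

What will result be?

Step 1: x starts at 48.
Step 2: child() is called 3 times, each adding 4.
Step 3: x = 48 + 4 * 3 = 60

The answer is 60.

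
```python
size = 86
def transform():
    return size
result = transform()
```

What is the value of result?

Step 1: size = 86 is defined in the global scope.
Step 2: transform() looks up size. No local size exists, so Python checks the global scope via LEGB rule and finds size = 86.
Step 3: result = 86

The answer is 86.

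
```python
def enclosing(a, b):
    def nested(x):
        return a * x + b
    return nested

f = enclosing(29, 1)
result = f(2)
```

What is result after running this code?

Step 1: enclosing(29, 1) captures a = 29, b = 1.
Step 2: f(2) computes 29 * 2 + 1 = 59.
Step 3: result = 59

The answer is 59.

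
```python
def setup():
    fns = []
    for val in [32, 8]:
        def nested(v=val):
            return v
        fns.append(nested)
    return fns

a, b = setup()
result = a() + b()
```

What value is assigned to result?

Step 1: Default argument v=val captures val at each iteration.
Step 2: a() returns 32 (captured at first iteration), b() returns 8 (captured at second).
Step 3: result = 32 + 8 = 40

The answer is 40.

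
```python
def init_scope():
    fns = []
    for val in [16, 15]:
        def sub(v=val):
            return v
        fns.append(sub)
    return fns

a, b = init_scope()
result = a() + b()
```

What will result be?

Step 1: Default argument v=val captures val at each iteration.
Step 2: a() returns 16 (captured at first iteration), b() returns 15 (captured at second).
Step 3: result = 16 + 15 = 31

The answer is 31.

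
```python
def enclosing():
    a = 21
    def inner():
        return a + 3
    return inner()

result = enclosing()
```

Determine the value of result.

Step 1: enclosing() defines a = 21.
Step 2: inner() reads a = 21 from enclosing scope, returns 21 + 3 = 24.
Step 3: result = 24

The answer is 24.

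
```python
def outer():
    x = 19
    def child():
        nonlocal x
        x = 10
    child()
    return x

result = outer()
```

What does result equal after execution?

Step 1: outer() sets x = 19.
Step 2: child() uses nonlocal to reassign x = 10.
Step 3: result = 10

The answer is 10.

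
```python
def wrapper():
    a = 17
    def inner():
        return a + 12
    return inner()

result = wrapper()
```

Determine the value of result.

Step 1: wrapper() defines a = 17.
Step 2: inner() reads a = 17 from enclosing scope, returns 17 + 12 = 29.
Step 3: result = 29

The answer is 29.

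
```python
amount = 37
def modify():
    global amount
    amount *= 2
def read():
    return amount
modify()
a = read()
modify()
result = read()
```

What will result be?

Step 1: amount = 37.
Step 2: First modify(): amount = 37 * 2 = 74.
Step 3: Second modify(): amount = 74 * 2 = 148.
Step 4: read() returns 148

The answer is 148.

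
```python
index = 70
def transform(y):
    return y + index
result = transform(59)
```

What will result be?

Step 1: index = 70 is defined globally.
Step 2: transform(59) uses parameter y = 59 and looks up index from global scope = 70.
Step 3: result = 59 + 70 = 129

The answer is 129.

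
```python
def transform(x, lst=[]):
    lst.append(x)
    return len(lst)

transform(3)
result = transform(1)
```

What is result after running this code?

Step 1: Mutable default list persists between calls.
Step 2: First call: lst = [3], len = 1. Second call: lst = [3, 1], len = 2.
Step 3: result = 2

The answer is 2.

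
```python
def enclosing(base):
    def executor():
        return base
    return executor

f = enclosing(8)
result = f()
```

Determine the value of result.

Step 1: enclosing(8) creates closure capturing base = 8.
Step 2: f() returns the captured base = 8.
Step 3: result = 8

The answer is 8.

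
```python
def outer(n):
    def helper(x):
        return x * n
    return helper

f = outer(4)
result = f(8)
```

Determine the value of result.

Step 1: outer(4) creates a closure capturing n = 4.
Step 2: f(8) computes 8 * 4 = 32.
Step 3: result = 32

The answer is 32.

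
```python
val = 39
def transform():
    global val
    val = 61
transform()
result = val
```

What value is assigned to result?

Step 1: val = 39 globally.
Step 2: transform() declares global val and sets it to 61.
Step 3: After transform(), global val = 61. result = 61

The answer is 61.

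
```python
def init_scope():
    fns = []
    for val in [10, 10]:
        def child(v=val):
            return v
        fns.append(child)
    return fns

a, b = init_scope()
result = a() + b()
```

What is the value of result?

Step 1: Default argument v=val captures val at each iteration.
Step 2: a() returns 10 (captured at first iteration), b() returns 10 (captured at second).
Step 3: result = 10 + 10 = 20

The answer is 20.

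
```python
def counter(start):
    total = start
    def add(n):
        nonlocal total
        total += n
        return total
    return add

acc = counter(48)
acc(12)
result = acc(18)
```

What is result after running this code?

Step 1: counter(48) creates closure with total = 48.
Step 2: First acc(12): total = 48 + 12 = 60.
Step 3: Second acc(18): total = 60 + 18 = 78. result = 78

The answer is 78.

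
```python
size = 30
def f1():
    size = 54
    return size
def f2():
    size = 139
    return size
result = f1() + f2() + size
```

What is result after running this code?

Step 1: Each function shadows global size with its own local.
Step 2: f1() returns 54, f2() returns 139.
Step 3: Global size = 30 is unchanged. result = 54 + 139 + 30 = 223

The answer is 223.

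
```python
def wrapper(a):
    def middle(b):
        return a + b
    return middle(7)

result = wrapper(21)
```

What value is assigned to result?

Step 1: wrapper(21) passes a = 21.
Step 2: middle(7) has b = 7, reads a = 21 from enclosing.
Step 3: result = 21 + 7 = 28

The answer is 28.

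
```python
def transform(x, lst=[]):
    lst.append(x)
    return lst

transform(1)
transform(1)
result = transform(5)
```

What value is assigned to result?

Step 1: Mutable default argument gotcha! The list [] is created once.
Step 2: Each call appends to the SAME list: [1], [1, 1], [1, 1, 5].
Step 3: result = [1, 1, 5]

The answer is [1, 1, 5].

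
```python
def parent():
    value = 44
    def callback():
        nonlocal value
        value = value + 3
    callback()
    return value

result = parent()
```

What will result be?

Step 1: parent() sets value = 44.
Step 2: callback() uses nonlocal to modify value in parent's scope: value = 44 + 3 = 47.
Step 3: parent() returns the modified value = 47

The answer is 47.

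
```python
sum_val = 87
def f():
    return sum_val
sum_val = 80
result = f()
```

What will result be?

Step 1: sum_val is first set to 87, then reassigned to 80.
Step 2: f() is called after the reassignment, so it looks up the current global sum_val = 80.
Step 3: result = 80

The answer is 80.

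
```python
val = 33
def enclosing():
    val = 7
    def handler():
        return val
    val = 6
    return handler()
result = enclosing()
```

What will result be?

Step 1: enclosing() sets val = 7, then later val = 6.
Step 2: handler() is called after val is reassigned to 6. Closures capture variables by reference, not by value.
Step 3: result = 6

The answer is 6.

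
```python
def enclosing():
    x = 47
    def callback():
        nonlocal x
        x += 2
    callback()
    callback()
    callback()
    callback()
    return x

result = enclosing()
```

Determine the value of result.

Step 1: x starts at 47.
Step 2: callback() is called 4 times, each adding 2.
Step 3: x = 47 + 2 * 4 = 55

The answer is 55.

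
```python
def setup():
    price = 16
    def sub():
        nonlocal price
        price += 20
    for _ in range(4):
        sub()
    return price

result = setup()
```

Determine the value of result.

Step 1: price = 16.
Step 2: sub() is called 4 times in a loop, each adding 20 via nonlocal.
Step 3: price = 16 + 20 * 4 = 96

The answer is 96.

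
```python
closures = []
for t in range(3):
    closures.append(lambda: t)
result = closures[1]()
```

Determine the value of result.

Step 1: The loop creates 3 lambdas, all referencing the same variable t.
Step 2: After the loop, t = 2 (final value).
Step 3: closures[1]() looks up t at call time and finds 2. This is the late binding gotcha. result = 2

The answer is 2.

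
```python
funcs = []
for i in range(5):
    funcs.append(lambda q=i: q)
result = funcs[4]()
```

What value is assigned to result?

Step 1: Default argument q=i captures i's value at each iteration.
Step 2: funcs[4] captured q = 4 when i was 4.
Step 3: result = 4

The answer is 4.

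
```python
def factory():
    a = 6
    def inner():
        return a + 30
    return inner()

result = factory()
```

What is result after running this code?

Step 1: factory() defines a = 6.
Step 2: inner() reads a = 6 from enclosing scope, returns 6 + 30 = 36.
Step 3: result = 36

The answer is 36.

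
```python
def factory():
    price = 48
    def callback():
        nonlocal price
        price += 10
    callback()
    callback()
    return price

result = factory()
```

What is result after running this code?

Step 1: price starts at 48.
Step 2: callback() is called 2 times, each adding 10.
Step 3: price = 48 + 10 * 2 = 68

The answer is 68.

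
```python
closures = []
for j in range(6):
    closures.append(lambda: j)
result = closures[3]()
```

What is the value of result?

Step 1: The loop creates 6 lambdas, all referencing the same variable j.
Step 2: After the loop, j = 5 (final value).
Step 3: closures[3]() looks up j at call time and finds 5. This is the late binding gotcha. result = 5

The answer is 5.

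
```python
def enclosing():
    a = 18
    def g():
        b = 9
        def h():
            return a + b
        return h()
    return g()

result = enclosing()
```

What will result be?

Step 1: enclosing() defines a = 18. g() defines b = 9.
Step 2: h() accesses both from enclosing scopes: a = 18, b = 9.
Step 3: result = 18 + 9 = 27

The answer is 27.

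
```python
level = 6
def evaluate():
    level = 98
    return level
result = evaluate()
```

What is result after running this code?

Step 1: Global level = 6.
Step 2: evaluate() creates local level = 98, shadowing the global.
Step 3: Returns local level = 98. result = 98

The answer is 98.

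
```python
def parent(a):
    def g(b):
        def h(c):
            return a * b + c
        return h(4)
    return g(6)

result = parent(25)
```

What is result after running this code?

Step 1: a = 25, b = 6, c = 4.
Step 2: h() computes a * b + c = 25 * 6 + 4 = 154.
Step 3: result = 154

The answer is 154.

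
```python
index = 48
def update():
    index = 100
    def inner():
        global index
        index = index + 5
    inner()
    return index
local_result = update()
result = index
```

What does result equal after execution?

Step 1: Global index = 48. update() creates local index = 100.
Step 2: inner() declares global index and adds 5: global index = 48 + 5 = 53.
Step 3: update() returns its local index = 100 (unaffected by inner).
Step 4: result = global index = 53

The answer is 53.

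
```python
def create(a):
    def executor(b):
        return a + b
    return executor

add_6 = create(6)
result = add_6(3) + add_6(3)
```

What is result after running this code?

Step 1: add_6 captures a = 6.
Step 2: add_6(3) = 6 + 3 = 9, called twice.
Step 3: result = 9 + 9 = 18

The answer is 18.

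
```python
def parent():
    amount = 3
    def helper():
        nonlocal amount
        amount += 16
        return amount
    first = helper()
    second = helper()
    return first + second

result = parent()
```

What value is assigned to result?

Step 1: amount starts at 3.
Step 2: First call: amount = 3 + 16 = 19, returns 19.
Step 3: Second call: amount = 19 + 16 = 35, returns 35.
Step 4: result = 19 + 35 = 54

The answer is 54.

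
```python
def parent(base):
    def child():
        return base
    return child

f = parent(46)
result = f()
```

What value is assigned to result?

Step 1: parent(46) creates closure capturing base = 46.
Step 2: f() returns the captured base = 46.
Step 3: result = 46

The answer is 46.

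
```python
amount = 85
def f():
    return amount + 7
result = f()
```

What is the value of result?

Step 1: amount = 85 is defined globally.
Step 2: f() looks up amount from global scope = 85, then computes 85 + 7 = 92.
Step 3: result = 92

The answer is 92.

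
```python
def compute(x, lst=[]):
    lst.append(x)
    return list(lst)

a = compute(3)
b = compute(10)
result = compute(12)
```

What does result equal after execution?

Step 1: Default list is shared. list() creates copies for return values.
Step 2: Internal list grows: [3] -> [3, 10] -> [3, 10, 12].
Step 3: result = [3, 10, 12]

The answer is [3, 10, 12].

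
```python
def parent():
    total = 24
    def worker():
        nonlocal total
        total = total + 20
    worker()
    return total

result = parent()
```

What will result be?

Step 1: parent() sets total = 24.
Step 2: worker() uses nonlocal to modify total in parent's scope: total = 24 + 20 = 44.
Step 3: parent() returns the modified total = 44

The answer is 44.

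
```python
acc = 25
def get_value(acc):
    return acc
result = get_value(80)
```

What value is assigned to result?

Step 1: Global acc = 25.
Step 2: get_value(80) takes parameter acc = 80, which shadows the global.
Step 3: result = 80

The answer is 80.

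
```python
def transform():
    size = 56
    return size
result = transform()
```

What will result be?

Step 1: transform() defines size = 56 in its local scope.
Step 2: return size finds the local variable size = 56.
Step 3: result = 56

The answer is 56.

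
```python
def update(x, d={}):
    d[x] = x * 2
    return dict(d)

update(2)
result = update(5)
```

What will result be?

Step 1: Mutable default dict is shared across calls.
Step 2: First call adds 2: 4. Second call adds 5: 10.
Step 3: result = {2: 4, 5: 10}

The answer is {2: 4, 5: 10}.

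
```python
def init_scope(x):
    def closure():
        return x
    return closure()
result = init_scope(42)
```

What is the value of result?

Step 1: init_scope(42) binds parameter x = 42.
Step 2: closure() looks up x in enclosing scope and finds the parameter x = 42.
Step 3: result = 42

The answer is 42.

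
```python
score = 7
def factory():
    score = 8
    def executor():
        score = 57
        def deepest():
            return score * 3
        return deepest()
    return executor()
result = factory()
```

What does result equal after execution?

Step 1: deepest() looks up score through LEGB: not local, finds score = 57 in enclosing executor().
Step 2: Returns 57 * 3 = 171.
Step 3: result = 171

The answer is 171.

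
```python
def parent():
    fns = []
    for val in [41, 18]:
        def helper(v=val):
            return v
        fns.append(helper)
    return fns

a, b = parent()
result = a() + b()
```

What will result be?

Step 1: Default argument v=val captures val at each iteration.
Step 2: a() returns 41 (captured at first iteration), b() returns 18 (captured at second).
Step 3: result = 41 + 18 = 59

The answer is 59.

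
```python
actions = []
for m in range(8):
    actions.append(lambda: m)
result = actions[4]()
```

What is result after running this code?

Step 1: The loop creates 8 lambdas, all referencing the same variable m.
Step 2: After the loop, m = 7 (final value).
Step 3: actions[4]() looks up m at call time and finds 7. This is the late binding gotcha. result = 7

The answer is 7.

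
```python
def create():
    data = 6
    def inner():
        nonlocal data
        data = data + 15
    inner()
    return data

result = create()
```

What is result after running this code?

Step 1: create() sets data = 6.
Step 2: inner() uses nonlocal to modify data in create's scope: data = 6 + 15 = 21.
Step 3: create() returns the modified data = 21

The answer is 21.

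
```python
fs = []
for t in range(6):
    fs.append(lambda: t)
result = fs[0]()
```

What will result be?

Step 1: The loop creates 6 lambdas, all referencing the same variable t.
Step 2: After the loop, t = 5 (final value).
Step 3: fs[0]() looks up t at call time and finds 5. This is the late binding gotcha. result = 5

The answer is 5.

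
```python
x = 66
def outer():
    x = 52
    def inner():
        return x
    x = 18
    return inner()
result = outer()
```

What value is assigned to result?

Step 1: outer() sets x = 52, then later x = 18.
Step 2: inner() is called after x is reassigned to 18. Closures capture variables by reference, not by value.
Step 3: result = 18

The answer is 18.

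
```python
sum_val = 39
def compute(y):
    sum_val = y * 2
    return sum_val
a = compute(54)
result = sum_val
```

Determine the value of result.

Step 1: Global sum_val = 39.
Step 2: compute(54) creates local sum_val = 54 * 2 = 108.
Step 3: Global sum_val unchanged because no global keyword. result = 39

The answer is 39.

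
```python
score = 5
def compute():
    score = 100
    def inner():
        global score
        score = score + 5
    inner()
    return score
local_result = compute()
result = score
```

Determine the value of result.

Step 1: Global score = 5. compute() creates local score = 100.
Step 2: inner() declares global score and adds 5: global score = 5 + 5 = 10.
Step 3: compute() returns its local score = 100 (unaffected by inner).
Step 4: result = global score = 10

The answer is 10.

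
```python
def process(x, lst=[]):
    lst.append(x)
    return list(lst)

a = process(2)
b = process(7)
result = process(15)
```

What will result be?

Step 1: Default list is shared. list() creates copies for return values.
Step 2: Internal list grows: [2] -> [2, 7] -> [2, 7, 15].
Step 3: result = [2, 7, 15]

The answer is [2, 7, 15].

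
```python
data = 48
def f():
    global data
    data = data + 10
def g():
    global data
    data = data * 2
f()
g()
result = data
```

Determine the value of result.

Step 1: data = 48.
Step 2: f() adds 10: data = 48 + 10 = 58.
Step 3: g() doubles: data = 58 * 2 = 116.
Step 4: result = 116

The answer is 116.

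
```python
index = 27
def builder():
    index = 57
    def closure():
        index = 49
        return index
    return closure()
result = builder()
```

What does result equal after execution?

Step 1: Three scopes define index: global (27), builder (57), closure (49).
Step 2: closure() has its own local index = 49, which shadows both enclosing and global.
Step 3: result = 49 (local wins in LEGB)

The answer is 49.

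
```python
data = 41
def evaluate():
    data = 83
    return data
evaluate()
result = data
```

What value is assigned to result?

Step 1: Global data = 41.
Step 2: evaluate() creates local data = 83 (shadow, not modification).
Step 3: After evaluate() returns, global data is unchanged. result = 41

The answer is 41.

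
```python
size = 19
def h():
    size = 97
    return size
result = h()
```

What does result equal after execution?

Step 1: Global size = 19.
Step 2: h() creates local size = 97, shadowing the global.
Step 3: Returns local size = 97. result = 97

The answer is 97.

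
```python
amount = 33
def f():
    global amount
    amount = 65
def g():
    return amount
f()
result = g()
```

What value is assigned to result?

Step 1: amount = 33.
Step 2: f() sets global amount = 65.
Step 3: g() reads global amount = 65. result = 65

The answer is 65.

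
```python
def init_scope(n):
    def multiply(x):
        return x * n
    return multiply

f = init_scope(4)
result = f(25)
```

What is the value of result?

Step 1: init_scope(4) returns multiply closure with n = 4.
Step 2: f(25) computes 25 * 4 = 100.
Step 3: result = 100

The answer is 100.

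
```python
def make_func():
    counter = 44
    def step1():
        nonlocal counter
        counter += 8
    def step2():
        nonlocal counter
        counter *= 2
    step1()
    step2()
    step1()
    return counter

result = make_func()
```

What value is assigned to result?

Step 1: counter = 44.
Step 2: step1(): counter = 44 + 8 = 52.
Step 3: step2(): counter = 52 * 2 = 104.
Step 4: step1(): counter = 104 + 8 = 112. result = 112

The answer is 112.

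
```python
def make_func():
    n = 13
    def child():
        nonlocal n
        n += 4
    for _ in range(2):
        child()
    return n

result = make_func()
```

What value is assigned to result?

Step 1: n = 13.
Step 2: child() is called 2 times in a loop, each adding 4 via nonlocal.
Step 3: n = 13 + 4 * 2 = 21

The answer is 21.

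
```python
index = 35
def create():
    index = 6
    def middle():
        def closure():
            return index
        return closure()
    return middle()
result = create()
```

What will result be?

Step 1: create() defines index = 6. middle() and closure() have no local index.
Step 2: closure() checks local (none), enclosing middle() (none), enclosing create() and finds index = 6.
Step 3: result = 6

The answer is 6.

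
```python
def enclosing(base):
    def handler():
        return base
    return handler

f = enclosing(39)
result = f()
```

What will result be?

Step 1: enclosing(39) creates closure capturing base = 39.
Step 2: f() returns the captured base = 39.
Step 3: result = 39

The answer is 39.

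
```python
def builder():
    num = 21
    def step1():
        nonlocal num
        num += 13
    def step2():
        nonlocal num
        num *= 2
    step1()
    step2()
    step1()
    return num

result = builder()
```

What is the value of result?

Step 1: num = 21.
Step 2: step1(): num = 21 + 13 = 34.
Step 3: step2(): num = 34 * 2 = 68.
Step 4: step1(): num = 68 + 13 = 81. result = 81

The answer is 81.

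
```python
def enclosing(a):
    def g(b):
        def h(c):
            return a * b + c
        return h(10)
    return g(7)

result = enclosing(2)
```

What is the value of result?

Step 1: a = 2, b = 7, c = 10.
Step 2: h() computes a * b + c = 2 * 7 + 10 = 24.
Step 3: result = 24

The answer is 24.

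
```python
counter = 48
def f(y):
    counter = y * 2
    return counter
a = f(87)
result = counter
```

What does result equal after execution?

Step 1: Global counter = 48.
Step 2: f(87) creates local counter = 87 * 2 = 174.
Step 3: Global counter unchanged because no global keyword. result = 48

The answer is 48.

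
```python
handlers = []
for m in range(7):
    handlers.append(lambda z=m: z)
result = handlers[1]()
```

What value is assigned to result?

Step 1: Default argument z=m captures m's value at each iteration.
Step 2: handlers[1] captured z = 1 when m was 1.
Step 3: result = 1

The answer is 1.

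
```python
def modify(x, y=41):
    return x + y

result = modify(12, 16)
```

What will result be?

Step 1: modify(12, 16) overrides default y with 16.
Step 2: Returns 12 + 16 = 28.
Step 3: result = 28

The answer is 28.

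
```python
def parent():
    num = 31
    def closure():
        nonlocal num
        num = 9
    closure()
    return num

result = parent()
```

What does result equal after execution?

Step 1: parent() sets num = 31.
Step 2: closure() uses nonlocal to reassign num = 9.
Step 3: result = 9

The answer is 9.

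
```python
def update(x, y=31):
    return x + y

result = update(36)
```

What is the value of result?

Step 1: update(36) uses default y = 31.
Step 2: Returns 36 + 31 = 67.
Step 3: result = 67

The answer is 67.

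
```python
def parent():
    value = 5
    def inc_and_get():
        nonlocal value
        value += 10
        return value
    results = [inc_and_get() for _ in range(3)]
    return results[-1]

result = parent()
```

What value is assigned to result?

Step 1: value = 5.
Step 2: Three calls to inc_and_get(), each adding 10.
Step 3: Last value = 5 + 10 * 3 = 35

The answer is 35.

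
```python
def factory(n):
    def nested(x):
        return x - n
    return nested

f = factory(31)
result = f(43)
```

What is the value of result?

Step 1: factory(31) creates a closure capturing n = 31.
Step 2: f(43) computes 43 - 31 = 12.
Step 3: result = 12

The answer is 12.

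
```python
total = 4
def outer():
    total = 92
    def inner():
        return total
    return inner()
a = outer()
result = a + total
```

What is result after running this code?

Step 1: outer() has local total = 92. inner() reads from enclosing.
Step 2: outer() returns 92. Global total = 4 unchanged.
Step 3: result = 92 + 4 = 96

The answer is 96.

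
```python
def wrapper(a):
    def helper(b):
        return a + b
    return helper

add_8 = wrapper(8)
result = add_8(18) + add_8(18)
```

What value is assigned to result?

Step 1: add_8 captures a = 8.
Step 2: add_8(18) = 8 + 18 = 26, called twice.
Step 3: result = 26 + 26 = 52

The answer is 52.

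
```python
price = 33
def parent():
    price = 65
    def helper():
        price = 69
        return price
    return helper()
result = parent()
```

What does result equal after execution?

Step 1: Three scopes define price: global (33), parent (65), helper (69).
Step 2: helper() has its own local price = 69, which shadows both enclosing and global.
Step 3: result = 69 (local wins in LEGB)

The answer is 69.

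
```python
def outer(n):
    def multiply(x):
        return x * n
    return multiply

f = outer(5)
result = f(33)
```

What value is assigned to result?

Step 1: outer(5) returns multiply closure with n = 5.
Step 2: f(33) computes 33 * 5 = 165.
Step 3: result = 165

The answer is 165.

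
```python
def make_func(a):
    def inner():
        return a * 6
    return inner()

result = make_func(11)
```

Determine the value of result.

Step 1: make_func(11) binds parameter a = 11.
Step 2: inner() accesses a = 11 from enclosing scope.
Step 3: result = 11 * 6 = 66

The answer is 66.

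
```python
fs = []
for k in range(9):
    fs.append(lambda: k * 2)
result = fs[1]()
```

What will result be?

Step 1: All lambdas reference the same variable k (late binding).
Step 2: After the loop, k = 8. Every lambda returns k * 2.
Step 3: fs[1]() = 8 * 2 = 16

The answer is 16.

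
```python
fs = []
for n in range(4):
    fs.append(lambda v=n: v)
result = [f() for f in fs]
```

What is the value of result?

Step 1: Default arg v=n captures n at each iteration.
Step 2: Each lambda has its own default: 0, 1, ..., 3.
Step 3: result = [0, 1, 2, 3]

The answer is [0, 1, 2, 3].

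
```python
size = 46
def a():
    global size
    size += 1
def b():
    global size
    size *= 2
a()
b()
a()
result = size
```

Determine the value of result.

Step 1: size = 46.
Step 2: a(): size = 46 + 1 = 47.
Step 3: b(): size = 47 * 2 = 94.
Step 4: a(): size = 94 + 1 = 95

The answer is 95.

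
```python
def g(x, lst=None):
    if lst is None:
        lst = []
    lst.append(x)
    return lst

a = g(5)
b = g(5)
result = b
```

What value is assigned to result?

Step 1: None default with guard creates a NEW list each call.
Step 2: a = [5] (fresh list). b = [5] (another fresh list).
Step 3: result = [5] (this is the fix for mutable default)

The answer is [5].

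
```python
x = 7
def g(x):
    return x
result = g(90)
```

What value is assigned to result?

Step 1: Global x = 7.
Step 2: g(90) takes parameter x = 90, which shadows the global.
Step 3: result = 90

The answer is 90.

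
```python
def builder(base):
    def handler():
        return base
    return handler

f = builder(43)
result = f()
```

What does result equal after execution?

Step 1: builder(43) creates closure capturing base = 43.
Step 2: f() returns the captured base = 43.
Step 3: result = 43

The answer is 43.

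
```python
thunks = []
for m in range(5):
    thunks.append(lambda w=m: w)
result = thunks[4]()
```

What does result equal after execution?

Step 1: Default argument w=m captures m's value at each iteration.
Step 2: thunks[4] captured w = 4 when m was 4.
Step 3: result = 4

The answer is 4.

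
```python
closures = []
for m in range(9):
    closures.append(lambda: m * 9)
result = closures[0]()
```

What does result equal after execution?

Step 1: All lambdas reference the same variable m (late binding).
Step 2: After the loop, m = 8. Every lambda returns m * 9.
Step 3: closures[0]() = 8 * 9 = 72

The answer is 72.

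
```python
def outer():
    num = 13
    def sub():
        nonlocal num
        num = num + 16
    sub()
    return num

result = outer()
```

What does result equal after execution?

Step 1: outer() sets num = 13.
Step 2: sub() uses nonlocal to modify num in outer's scope: num = 13 + 16 = 29.
Step 3: outer() returns the modified num = 29

The answer is 29.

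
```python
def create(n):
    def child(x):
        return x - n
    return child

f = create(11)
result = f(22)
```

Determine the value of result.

Step 1: create(11) creates a closure capturing n = 11.
Step 2: f(22) computes 22 - 11 = 11.
Step 3: result = 11

The answer is 11.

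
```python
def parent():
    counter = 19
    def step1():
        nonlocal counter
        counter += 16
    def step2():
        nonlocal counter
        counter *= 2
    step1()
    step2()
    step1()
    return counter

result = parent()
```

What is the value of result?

Step 1: counter = 19.
Step 2: step1(): counter = 19 + 16 = 35.
Step 3: step2(): counter = 35 * 2 = 70.
Step 4: step1(): counter = 70 + 16 = 86. result = 86

The answer is 86.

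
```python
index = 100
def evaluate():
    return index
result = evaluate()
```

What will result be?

Step 1: index = 100 is defined in the global scope.
Step 2: evaluate() looks up index. No local index exists, so Python checks the global scope via LEGB rule and finds index = 100.
Step 3: result = 100

The answer is 100.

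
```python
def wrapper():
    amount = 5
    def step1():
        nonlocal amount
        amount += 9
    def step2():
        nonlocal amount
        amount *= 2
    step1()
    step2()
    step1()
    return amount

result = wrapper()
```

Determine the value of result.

Step 1: amount = 5.
Step 2: step1(): amount = 5 + 9 = 14.
Step 3: step2(): amount = 14 * 2 = 28.
Step 4: step1(): amount = 28 + 9 = 37. result = 37

The answer is 37.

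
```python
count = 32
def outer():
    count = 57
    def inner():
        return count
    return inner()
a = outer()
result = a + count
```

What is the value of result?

Step 1: outer() has local count = 57. inner() reads from enclosing.
Step 2: outer() returns 57. Global count = 32 unchanged.
Step 3: result = 57 + 32 = 89

The answer is 89.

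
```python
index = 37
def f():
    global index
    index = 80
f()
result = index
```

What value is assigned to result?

Step 1: index = 37 globally.
Step 2: f() declares global index and sets it to 80.
Step 3: After f(), global index = 80. result = 80

The answer is 80.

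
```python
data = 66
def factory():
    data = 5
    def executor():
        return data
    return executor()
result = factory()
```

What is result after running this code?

Step 1: data = 66 globally, but factory() defines data = 5 locally.
Step 2: executor() looks up data. Not in local scope, so checks enclosing scope (factory) and finds data = 5.
Step 3: result = 5

The answer is 5.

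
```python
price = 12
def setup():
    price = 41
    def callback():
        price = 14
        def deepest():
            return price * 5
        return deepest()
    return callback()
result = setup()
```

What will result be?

Step 1: deepest() looks up price through LEGB: not local, finds price = 14 in enclosing callback().
Step 2: Returns 14 * 5 = 70.
Step 3: result = 70

The answer is 70.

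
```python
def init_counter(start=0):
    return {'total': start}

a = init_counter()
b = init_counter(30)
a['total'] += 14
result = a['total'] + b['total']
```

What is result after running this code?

Step 1: init_counter() returns a new dict each call (immutable default 0).
Step 2: a = {'total': 0}, b = {'total': 30}.
Step 3: a['total'] += 14 = 14. result = 14 + 30 = 44

The answer is 44.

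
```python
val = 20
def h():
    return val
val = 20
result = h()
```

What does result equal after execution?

Step 1: val is first set to 20, then reassigned to 20.
Step 2: h() is called after the reassignment, so it looks up the current global val = 20.
Step 3: result = 20

The answer is 20.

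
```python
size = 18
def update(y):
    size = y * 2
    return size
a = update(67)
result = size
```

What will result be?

Step 1: Global size = 18.
Step 2: update(67) creates local size = 67 * 2 = 134.
Step 3: Global size unchanged because no global keyword. result = 18

The answer is 18.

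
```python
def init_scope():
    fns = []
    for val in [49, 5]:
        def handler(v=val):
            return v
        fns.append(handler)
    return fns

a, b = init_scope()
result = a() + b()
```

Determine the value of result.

Step 1: Default argument v=val captures val at each iteration.
Step 2: a() returns 49 (captured at first iteration), b() returns 5 (captured at second).
Step 3: result = 49 + 5 = 54

The answer is 54.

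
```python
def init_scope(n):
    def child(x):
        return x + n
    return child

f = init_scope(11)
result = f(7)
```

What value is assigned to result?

Step 1: init_scope(11) creates a closure that captures n = 11.
Step 2: f(7) calls the closure with x = 7, returning 7 + 11 = 18.
Step 3: result = 18

The answer is 18.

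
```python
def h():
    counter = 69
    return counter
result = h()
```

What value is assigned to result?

Step 1: h() defines counter = 69 in its local scope.
Step 2: return counter finds the local variable counter = 69.
Step 3: result = 69

The answer is 69.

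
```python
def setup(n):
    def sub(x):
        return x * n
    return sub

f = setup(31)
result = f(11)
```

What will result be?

Step 1: setup(31) creates a closure capturing n = 31.
Step 2: f(11) computes 11 * 31 = 341.
Step 3: result = 341

The answer is 341.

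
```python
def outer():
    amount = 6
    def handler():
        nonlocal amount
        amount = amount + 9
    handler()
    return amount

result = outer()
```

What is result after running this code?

Step 1: outer() sets amount = 6.
Step 2: handler() uses nonlocal to modify amount in outer's scope: amount = 6 + 9 = 15.
Step 3: outer() returns the modified amount = 15

The answer is 15.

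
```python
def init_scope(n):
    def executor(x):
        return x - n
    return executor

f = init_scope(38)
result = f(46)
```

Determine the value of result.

Step 1: init_scope(38) creates a closure capturing n = 38.
Step 2: f(46) computes 46 - 38 = 8.
Step 3: result = 8

The answer is 8.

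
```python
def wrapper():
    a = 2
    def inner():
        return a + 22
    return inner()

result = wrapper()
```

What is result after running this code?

Step 1: wrapper() defines a = 2.
Step 2: inner() reads a = 2 from enclosing scope, returns 2 + 22 = 24.
Step 3: result = 24

The answer is 24.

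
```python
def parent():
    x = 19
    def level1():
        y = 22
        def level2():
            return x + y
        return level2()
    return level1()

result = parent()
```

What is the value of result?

Step 1: x = 19 in parent. y = 22 in level1.
Step 2: level2() reads x = 19 and y = 22 from enclosing scopes.
Step 3: result = 19 + 22 = 41

The answer is 41.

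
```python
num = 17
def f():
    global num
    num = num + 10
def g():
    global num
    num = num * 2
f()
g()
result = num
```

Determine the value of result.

Step 1: num = 17.
Step 2: f() adds 10: num = 17 + 10 = 27.
Step 3: g() doubles: num = 27 * 2 = 54.
Step 4: result = 54

The answer is 54.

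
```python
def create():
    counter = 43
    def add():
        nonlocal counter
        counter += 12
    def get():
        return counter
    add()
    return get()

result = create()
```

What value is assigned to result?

Step 1: counter = 43. add() modifies it via nonlocal, get() reads it.
Step 2: add() makes counter = 43 + 12 = 55.
Step 3: get() returns 55. result = 55

The answer is 55.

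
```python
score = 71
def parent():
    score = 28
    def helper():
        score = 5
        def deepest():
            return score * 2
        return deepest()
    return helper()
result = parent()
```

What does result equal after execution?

Step 1: deepest() looks up score through LEGB: not local, finds score = 5 in enclosing helper().
Step 2: Returns 5 * 2 = 10.
Step 3: result = 10

The answer is 10.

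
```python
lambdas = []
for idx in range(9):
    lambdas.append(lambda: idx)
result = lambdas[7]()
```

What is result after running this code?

Step 1: The loop creates 9 lambdas, all referencing the same variable idx.
Step 2: After the loop, idx = 8 (final value).
Step 3: lambdas[7]() looks up idx at call time and finds 8. This is the late binding gotcha. result = 8

The answer is 8.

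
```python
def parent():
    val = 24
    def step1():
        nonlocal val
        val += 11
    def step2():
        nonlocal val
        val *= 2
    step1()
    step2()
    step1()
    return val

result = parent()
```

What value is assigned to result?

Step 1: val = 24.
Step 2: step1(): val = 24 + 11 = 35.
Step 3: step2(): val = 35 * 2 = 70.
Step 4: step1(): val = 70 + 11 = 81. result = 81

The answer is 81.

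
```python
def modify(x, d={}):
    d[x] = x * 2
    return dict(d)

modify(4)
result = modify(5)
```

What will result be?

Step 1: Mutable default dict is shared across calls.
Step 2: First call adds 4: 8. Second call adds 5: 10.
Step 3: result = {4: 8, 5: 10}

The answer is {4: 8, 5: 10}.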